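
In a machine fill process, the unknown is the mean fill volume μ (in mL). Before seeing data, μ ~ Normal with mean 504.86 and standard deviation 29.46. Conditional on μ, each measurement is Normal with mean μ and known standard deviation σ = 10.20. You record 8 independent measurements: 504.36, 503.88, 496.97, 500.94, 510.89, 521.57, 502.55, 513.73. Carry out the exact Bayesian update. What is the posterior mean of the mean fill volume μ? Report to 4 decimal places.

506.8317

For Normal data with known variance σ², a Normal(μ₀, σ₀²) prior on μ is conjugate. Posterior precision = 1/σ₀² + n/σ²; posterior mean is the precision-weighted average of μ₀ and x̄.
Σxᵢ = 504.36 + 503.88 + 496.97 + 500.94 + 510.89 + 521.57 + 502.55 + 513.73 = 4054.89, so n·x̄ = 4054.89.
σ₀² = 29.46² = 867.8916, σ² = 10.20² = 104.04; σ² + n·σ₀² = 104.04 + 8·867.8916 = 7047.1728.
Posterior mean = (μ₀/σ₀² + n·x̄/σ²)/(1/σ₀² + n/σ²) = (σ²·μ₀ + σ₀²·n·x̄)/(σ² + n·σ₀²) = (104.04·504.86 + 867.8916·4054.89)/7047.1728 = 3571730.604324/7047.1728 = 506.8317.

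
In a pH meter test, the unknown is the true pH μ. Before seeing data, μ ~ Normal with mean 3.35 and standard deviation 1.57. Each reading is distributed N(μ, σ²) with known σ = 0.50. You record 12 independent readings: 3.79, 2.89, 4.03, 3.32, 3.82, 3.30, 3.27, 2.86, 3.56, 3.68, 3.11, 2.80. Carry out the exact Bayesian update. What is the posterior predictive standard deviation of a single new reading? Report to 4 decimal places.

For Normal data with known variance σ², a Normal(μ₀, σ₀²) prior on μ is conjugate. Posterior precision = 1/σ₀² + n/σ²; posterior mean is the precision-weighted average of μ₀ and x̄.
σ₀² = 1.57² = 2.4649, σ² = 0.50² = 0.25; σ² + n·σ₀² = 0.25 + 12·2.4649 = 29.8288.
Posterior precision = 1/σ₀² + n/σ² = 1/2.4649 + 12/0.25 = (σ² + n·σ₀²)/(σ₀²σ²) = 29.8288/(2.4649·0.25); posterior variance σₙ² = σ₀²σ²/(σ² + n·σ₀²) = 2.4649·0.25/29.8288 = 0.020659.
Predictive variance for one new observation = σₙ² + σ² = 2.4649·0.25/29.8288 + 0.25 = σ²·(σ₀² + 29.8288)/29.8288 = 0.25·32.2937/29.8288 = 0.270659; SD = √(0.25·32.2937/29.8288) = 0.5202.

0.5202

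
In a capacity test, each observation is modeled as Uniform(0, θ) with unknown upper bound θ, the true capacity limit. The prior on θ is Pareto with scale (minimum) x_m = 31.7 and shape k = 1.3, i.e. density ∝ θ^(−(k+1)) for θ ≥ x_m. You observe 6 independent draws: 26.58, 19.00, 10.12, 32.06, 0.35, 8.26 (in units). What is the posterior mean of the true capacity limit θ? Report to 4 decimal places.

A Pareto(scale x_m, shape k) prior on the upper bound θ of Uniform(0, θ) is conjugate: posterior is Pareto(max(x_m, max xᵢ), k + n).
Sample maximum = 32.06; prior scale x_m = 31.7 → posterior scale = max = 32.06.
Posterior shape = 1.3 + 6 = 7.3.
E[θ|data] = k·x_m/(k−1) = 7.3·32.06/6.3 = 37.1489.

37.1489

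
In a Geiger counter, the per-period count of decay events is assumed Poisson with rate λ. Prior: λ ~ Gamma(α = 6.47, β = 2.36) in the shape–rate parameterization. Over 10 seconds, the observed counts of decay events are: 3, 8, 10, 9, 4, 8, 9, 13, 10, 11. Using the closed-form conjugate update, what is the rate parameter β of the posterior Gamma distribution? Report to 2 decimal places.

With a Gamma(shape α, rate β) prior, the Poisson likelihood is conjugate: the posterior is Gamma(α + ΣXᵢ, β + n).
Sum of counts S = 85 over n = 10 seconds.
Posterior: Gamma(α+S, β+n) = Gamma(6.47+85, 2.36+10) = Gamma(91.47, 12.36).
Posterior β = 12.36.

12.36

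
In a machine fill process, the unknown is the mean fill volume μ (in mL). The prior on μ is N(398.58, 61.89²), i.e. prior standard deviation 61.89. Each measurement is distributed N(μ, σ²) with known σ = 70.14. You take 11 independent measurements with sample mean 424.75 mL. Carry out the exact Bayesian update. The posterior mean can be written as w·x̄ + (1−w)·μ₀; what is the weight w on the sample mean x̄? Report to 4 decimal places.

For Normal data with known variance σ², a Normal(μ₀, σ₀²) prior on μ is conjugate. Posterior precision = 1/σ₀² + n/σ²; posterior mean is the precision-weighted average of μ₀ and x̄.
σ₀² = 61.89² = 3830.3721, σ² = 70.14² = 4919.6196. Prior precision 1/σ₀² = 1/3830.3721; data precision n/σ² = 11/4919.6196.
w = (n/σ²)/(1/σ₀² + n/σ²) = n·σ₀²/(σ² + n·σ₀²) = 11·3830.3721/(4919.6196 + 11·3830.3721) = 42134.0931/47053.7127 = 0.8954.

0.8954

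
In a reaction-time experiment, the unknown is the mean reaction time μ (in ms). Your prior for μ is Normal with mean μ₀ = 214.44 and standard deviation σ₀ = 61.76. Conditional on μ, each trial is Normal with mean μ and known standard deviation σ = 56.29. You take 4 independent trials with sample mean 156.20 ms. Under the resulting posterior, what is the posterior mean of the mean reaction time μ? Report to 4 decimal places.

For Normal data with known variance σ², a Normal(μ₀, σ₀²) prior on μ is conjugate. Posterior precision = 1/σ₀² + n/σ²; posterior mean is the precision-weighted average of μ₀ and x̄.
n·x̄ = 4·156.20 = 624.8.
σ₀² = 61.76² = 3814.2976, σ² = 56.29² = 3168.5641; σ² + n·σ₀² = 3168.5641 + 4·3814.2976 = 18425.7545.
Posterior mean = (μ₀/σ₀² + n·x̄/σ²)/(1/σ₀² + n/σ²) = (σ²·μ₀ + σ₀²·n·x̄)/(σ² + n·σ₀²) = (3168.5641·214.44 + 3814.2976·624.8)/18425.7545 = 3062640.026084/18425.7545 = 166.2152.

166.2152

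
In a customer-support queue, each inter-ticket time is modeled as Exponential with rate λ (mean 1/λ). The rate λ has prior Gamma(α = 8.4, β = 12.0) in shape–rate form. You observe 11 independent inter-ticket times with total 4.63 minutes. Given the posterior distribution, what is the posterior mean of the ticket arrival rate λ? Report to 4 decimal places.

1.1666

With a Gamma(shape α, rate β) prior on the exponential rate λ, the posterior after n observations with total T = Σxᵢ is Gamma(α+n, β+T).
Posterior: Gamma(8.4+11, 12.0+4.63) = Gamma(19.4, 16.63).
Posterior mean of λ = α/β = 19.4/16.63 = 1.1666.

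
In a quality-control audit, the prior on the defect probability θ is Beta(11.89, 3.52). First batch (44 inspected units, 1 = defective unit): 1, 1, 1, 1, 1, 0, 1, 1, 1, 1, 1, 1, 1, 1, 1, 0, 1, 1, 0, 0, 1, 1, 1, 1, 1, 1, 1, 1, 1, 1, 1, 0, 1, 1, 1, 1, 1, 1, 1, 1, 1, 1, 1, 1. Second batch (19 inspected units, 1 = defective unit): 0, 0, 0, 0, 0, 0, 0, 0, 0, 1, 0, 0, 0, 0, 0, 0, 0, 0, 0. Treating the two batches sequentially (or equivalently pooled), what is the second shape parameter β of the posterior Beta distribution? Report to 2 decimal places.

The Beta prior is conjugate to a Binomial/Bernoulli likelihood; the update adds successes to α and failures to β.
After batch 1: Beta(11.89+39, 3.52+5) = Beta(50.89, 8.52).
After batch 2: Beta(50.89+1, 8.52+18) = Beta(51.89, 26.52).
Posterior β = 26.52.

26.52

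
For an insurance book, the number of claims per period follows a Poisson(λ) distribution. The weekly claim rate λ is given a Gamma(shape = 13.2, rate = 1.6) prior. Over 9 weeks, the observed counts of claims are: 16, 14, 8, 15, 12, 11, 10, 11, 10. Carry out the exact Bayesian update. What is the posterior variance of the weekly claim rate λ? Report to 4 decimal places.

1.0698

With a Gamma(shape α, rate β) prior, the Poisson likelihood is conjugate: the posterior is Gamma(α + ΣXᵢ, β + n).
Sum of counts S = 107 over n = 9 weeks.
Posterior: Gamma(α+S, β+n) = Gamma(13.2+107, 1.6+9) = Gamma(120.2, 10.6).
Var = α/β² = 120.2/10.6² = 1.0698.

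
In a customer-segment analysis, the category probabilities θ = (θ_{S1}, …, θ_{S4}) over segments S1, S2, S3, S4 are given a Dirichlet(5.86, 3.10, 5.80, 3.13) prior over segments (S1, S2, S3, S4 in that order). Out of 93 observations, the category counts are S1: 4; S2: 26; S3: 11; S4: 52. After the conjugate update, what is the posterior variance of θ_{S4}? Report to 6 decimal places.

The Dirichlet prior is conjugate to the Multinomial likelihood: each posterior αⱼ = prior αⱼ + observed count nⱼ.
Posterior concentration: (9.86, 29.10, 16.80, 55.13), total = 110.89.
Var[θ_j] = α_j(Σα−α_j)/((Σα)²(Σα+1)) = 55.13·55.76/(110.89²·111.89) = 0.002234.

0.002234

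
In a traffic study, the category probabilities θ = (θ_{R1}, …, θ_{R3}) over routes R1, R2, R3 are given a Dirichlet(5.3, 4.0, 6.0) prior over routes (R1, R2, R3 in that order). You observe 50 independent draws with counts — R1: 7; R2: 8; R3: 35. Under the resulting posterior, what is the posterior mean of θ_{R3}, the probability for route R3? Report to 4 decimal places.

0.6279

The Dirichlet prior is conjugate to the Multinomial likelihood: each posterior αⱼ = prior αⱼ + observed count nⱼ.
Posterior concentration: (12.3, 12.0, 41.0), total = 65.3.
E[θ_{R3}|data] = α_{R3}/Σα = 41.0/65.3 = 0.6279.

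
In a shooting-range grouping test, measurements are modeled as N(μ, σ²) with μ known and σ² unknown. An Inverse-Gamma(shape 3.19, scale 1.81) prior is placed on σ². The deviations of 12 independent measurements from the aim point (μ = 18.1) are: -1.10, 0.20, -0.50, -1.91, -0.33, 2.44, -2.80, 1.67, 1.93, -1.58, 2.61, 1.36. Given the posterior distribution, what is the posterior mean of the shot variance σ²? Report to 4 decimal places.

2.4629

With known mean μ and an Inverse-Gamma(α, β) prior on σ², the Normal likelihood is conjugate: posterior is Inv-Gamma(α + n/2, β + Σ(xᵢ−μ)²/2).
Σ(xᵢ−μ)² = (-1.10)² + (0.20)² + (-0.50)² + (-1.91)² + (-0.33)² + (2.44)² + (-2.80)² + (1.67)² + (1.93)² + (-1.58)² + (2.61)² + (1.36)² = 36.7225.
Posterior: Inv-Gamma(3.19 + 12/2, 1.81 + 36.7225/2) = Inv-Gamma(9.19, 20.17125).
E[σ²|data] = β/(α−1) = 20.17125/8.19 = 2.4629.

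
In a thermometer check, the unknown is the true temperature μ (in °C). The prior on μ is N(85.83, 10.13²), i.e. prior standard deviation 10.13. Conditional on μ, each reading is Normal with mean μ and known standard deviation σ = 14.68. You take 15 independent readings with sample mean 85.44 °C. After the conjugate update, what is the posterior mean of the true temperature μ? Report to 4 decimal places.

85.4879

For Normal data with known variance σ², a Normal(μ₀, σ₀²) prior on μ is conjugate. Posterior precision = 1/σ₀² + n/σ²; posterior mean is the precision-weighted average of μ₀ and x̄.
n·x̄ = 15·85.44 = 1281.6.
σ₀² = 10.13² = 102.6169, σ² = 14.68² = 215.5024; σ² + n·σ₀² = 215.5024 + 15·102.6169 = 1754.7559.
Posterior mean = (μ₀/σ₀² + n·x̄/σ²)/(1/σ₀² + n/σ²) = (σ²·μ₀ + σ₀²·n·x̄)/(σ² + n·σ₀²) = (215.5024·85.83 + 102.6169·1281.6)/1754.7559 = 150010.390032/1754.7559 = 85.4879.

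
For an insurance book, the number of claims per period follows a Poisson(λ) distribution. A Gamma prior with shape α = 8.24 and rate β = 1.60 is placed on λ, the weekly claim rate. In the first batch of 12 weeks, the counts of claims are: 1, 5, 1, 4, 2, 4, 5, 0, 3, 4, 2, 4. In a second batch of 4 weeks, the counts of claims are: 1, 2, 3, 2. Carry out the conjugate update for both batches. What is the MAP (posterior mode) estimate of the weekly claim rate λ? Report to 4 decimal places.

2.8545

With a Gamma(shape α, rate β) prior, the Poisson likelihood is conjugate: the posterior is Gamma(α + ΣXᵢ, β + n).
Batch 1: sum of counts S = 35 over n = 12 weeks.
After batch 1: Gamma(α+S, β+n) = Gamma(8.24+35, 1.60+12) = Gamma(43.24, 13.60).
Batch 2: sum of counts S = 8 over n = 4 weeks.
After batch 2: Gamma(α+S, β+n) = Gamma(43.24+8, 13.60+4) = Gamma(51.24, 17.60).
Mode of Gamma(α,β) for α≥1 is (α−1)/β = 50.24/17.60 = 2.8545.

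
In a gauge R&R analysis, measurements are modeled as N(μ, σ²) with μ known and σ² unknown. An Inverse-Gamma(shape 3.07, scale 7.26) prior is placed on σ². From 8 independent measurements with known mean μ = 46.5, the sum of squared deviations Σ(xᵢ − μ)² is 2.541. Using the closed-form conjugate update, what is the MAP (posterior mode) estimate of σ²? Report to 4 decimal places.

With known mean μ and an Inverse-Gamma(α, β) prior on σ², the Normal likelihood is conjugate: posterior is Inv-Gamma(α + n/2, β + Σ(xᵢ−μ)²/2).
Posterior: Inv-Gamma(3.07 + 8/2, 7.26 + 2.541/2) = Inv-Gamma(7.07, 8.5305).
Mode = β/(α+1) = 8.5305/8.07 = 1.0571.

1.0571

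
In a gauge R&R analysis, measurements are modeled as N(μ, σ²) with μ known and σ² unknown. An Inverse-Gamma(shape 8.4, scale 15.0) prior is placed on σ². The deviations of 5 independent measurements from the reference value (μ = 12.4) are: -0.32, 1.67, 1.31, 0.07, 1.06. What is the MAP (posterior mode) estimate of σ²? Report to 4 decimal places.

With known mean μ and an Inverse-Gamma(α, β) prior on σ², the Normal likelihood is conjugate: posterior is Inv-Gamma(α + n/2, β + Σ(xᵢ−μ)²/2).
Σ(xᵢ−μ)² = (-0.32)² + (1.67)² + (1.31)² + (0.07)² + (1.06)² = 5.7359.
Posterior: Inv-Gamma(8.4 + 5/2, 15.0 + 5.7359/2) = Inv-Gamma(10.90, 17.86795).
Mode = β/(α+1) = 17.86795/11.90 = 1.5015.

1.5015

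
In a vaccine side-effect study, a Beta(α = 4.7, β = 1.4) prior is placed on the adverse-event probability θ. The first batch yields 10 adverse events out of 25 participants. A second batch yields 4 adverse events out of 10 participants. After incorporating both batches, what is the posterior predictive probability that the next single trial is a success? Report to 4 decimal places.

0.4550

The Beta prior is conjugate to a Binomial/Bernoulli likelihood; the update adds successes to α and failures to β.
After batch 1: Beta(4.7+10, 1.4+15) = Beta(14.7, 16.4).
After batch 2: Beta(14.7+4, 16.4+6) = Beta(18.7, 22.4).
For a single future Bernoulli trial, P(success | data) = α/(α+β) = 0.4550.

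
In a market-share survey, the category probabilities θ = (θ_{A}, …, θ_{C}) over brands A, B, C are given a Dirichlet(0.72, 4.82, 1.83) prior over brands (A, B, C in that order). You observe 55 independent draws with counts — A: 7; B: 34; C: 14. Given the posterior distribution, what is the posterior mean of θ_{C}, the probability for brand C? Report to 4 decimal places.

0.2538

The Dirichlet prior is conjugate to the Multinomial likelihood: each posterior αⱼ = prior αⱼ + observed count nⱼ.
Posterior concentration: (7.72, 38.82, 15.83), total = 62.37.
E[θ_{C}|data] = α_{C}/Σα = 15.83/62.37 = 0.2538.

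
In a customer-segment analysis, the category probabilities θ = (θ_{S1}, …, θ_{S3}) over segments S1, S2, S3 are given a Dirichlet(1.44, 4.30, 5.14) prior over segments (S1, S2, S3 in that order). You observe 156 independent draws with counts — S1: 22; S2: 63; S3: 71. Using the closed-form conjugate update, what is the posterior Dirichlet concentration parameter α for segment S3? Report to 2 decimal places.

The Dirichlet prior is conjugate to the Multinomial likelihood: each posterior αⱼ = prior αⱼ + observed count nⱼ.
Posterior concentration: (23.44, 67.30, 76.14), total = 166.88.
α_{S3} = 5.14 + 71 = 76.14.

76.14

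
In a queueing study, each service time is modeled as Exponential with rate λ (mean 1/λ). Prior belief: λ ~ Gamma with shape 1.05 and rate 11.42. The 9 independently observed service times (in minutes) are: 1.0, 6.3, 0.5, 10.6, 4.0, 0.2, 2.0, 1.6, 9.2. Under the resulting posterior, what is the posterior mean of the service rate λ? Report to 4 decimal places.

0.2147

With a Gamma(shape α, rate β) prior on the exponential rate λ, the posterior after n observations with total T = Σxᵢ is Gamma(α+n, β+T).
Sum of observations T = 35.4 minutes; n = 9.
Posterior: Gamma(1.05+9, 11.42+35.4) = Gamma(10.05, 46.82).
Posterior mean of λ = α/β = 10.05/46.82 = 0.2147.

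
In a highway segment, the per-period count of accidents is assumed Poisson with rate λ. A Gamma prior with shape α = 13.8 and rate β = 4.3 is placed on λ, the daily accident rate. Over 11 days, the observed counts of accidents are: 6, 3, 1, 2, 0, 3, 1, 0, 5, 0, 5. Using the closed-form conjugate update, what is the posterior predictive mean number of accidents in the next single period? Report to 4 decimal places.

2.6013

With a Gamma(shape α, rate β) prior, the Poisson likelihood is conjugate: the posterior is Gamma(α + ΣXᵢ, β + n).
Sum of counts S = 26 over n = 11 days.
Posterior: Gamma(α+S, β+n) = Gamma(13.8+26, 4.3+11) = Gamma(39.8, 15.3).
The predictive distribution for one future period is NegBinom with mean α/β = 2.6013.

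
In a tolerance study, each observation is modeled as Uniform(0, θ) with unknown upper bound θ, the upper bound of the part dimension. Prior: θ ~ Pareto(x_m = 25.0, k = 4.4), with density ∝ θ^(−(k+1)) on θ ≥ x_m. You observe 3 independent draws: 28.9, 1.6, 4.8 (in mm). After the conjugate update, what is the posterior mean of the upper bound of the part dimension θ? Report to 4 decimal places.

33.4156

A Pareto(scale x_m, shape k) prior on the upper bound θ of Uniform(0, θ) is conjugate: posterior is Pareto(max(x_m, max xᵢ), k + n).
Sample maximum = 28.9; prior scale x_m = 25.0 → posterior scale = max = 28.9.
Posterior shape = 4.4 + 3 = 7.4.
E[θ|data] = k·x_m/(k−1) = 7.4·28.9/6.4 = 33.4156.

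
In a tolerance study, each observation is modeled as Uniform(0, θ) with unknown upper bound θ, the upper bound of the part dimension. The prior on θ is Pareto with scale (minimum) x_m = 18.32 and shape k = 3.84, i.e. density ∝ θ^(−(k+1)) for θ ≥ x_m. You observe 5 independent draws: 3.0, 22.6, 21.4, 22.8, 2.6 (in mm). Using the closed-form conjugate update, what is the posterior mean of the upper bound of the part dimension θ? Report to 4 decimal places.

A Pareto(scale x_m, shape k) prior on the upper bound θ of Uniform(0, θ) is conjugate: posterior is Pareto(max(x_m, max xᵢ), k + n).
Sample maximum = 22.8; prior scale x_m = 18.32 → posterior scale = max = 22.80.
Posterior shape = 3.84 + 5 = 8.84.
E[θ|data] = k·x_m/(k−1) = 8.84·22.80/7.84 = 25.7082.

25.7082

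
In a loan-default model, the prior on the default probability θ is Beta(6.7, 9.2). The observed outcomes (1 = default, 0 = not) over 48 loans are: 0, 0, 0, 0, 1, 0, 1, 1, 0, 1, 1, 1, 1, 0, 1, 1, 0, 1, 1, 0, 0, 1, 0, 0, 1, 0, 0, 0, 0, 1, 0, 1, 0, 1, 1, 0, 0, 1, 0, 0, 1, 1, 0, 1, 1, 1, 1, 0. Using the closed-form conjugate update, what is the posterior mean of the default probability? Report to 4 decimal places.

The Beta prior is conjugate to a Binomial/Bernoulli likelihood; the update adds successes to α and failures to β.
Posterior: Beta(α+k, β+n−k) = Beta(6.7+24, 9.2+24) = Beta(30.7, 33.2).
Posterior mean = α/(α+β) = 30.7/63.9 = 0.4804.

0.4804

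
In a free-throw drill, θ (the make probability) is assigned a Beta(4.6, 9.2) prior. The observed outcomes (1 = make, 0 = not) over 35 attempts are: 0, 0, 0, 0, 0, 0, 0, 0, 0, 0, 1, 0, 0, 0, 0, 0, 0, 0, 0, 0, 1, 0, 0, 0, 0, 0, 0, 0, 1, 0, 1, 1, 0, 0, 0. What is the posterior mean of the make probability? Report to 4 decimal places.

0.1967

The Beta prior is conjugate to a Binomial/Bernoulli likelihood; the update adds successes to α and failures to β.
Posterior: Beta(α+k, β+n−k) = Beta(4.6+5, 9.2+30) = Beta(9.6, 39.2).
Posterior mean = α/(α+β) = 9.6/48.8 = 0.1967.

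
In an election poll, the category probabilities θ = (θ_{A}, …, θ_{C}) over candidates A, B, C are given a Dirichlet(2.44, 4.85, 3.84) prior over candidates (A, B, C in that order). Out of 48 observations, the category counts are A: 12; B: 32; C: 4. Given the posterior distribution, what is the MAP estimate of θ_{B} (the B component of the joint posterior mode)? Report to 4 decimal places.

The Dirichlet prior is conjugate to the Multinomial likelihood: each posterior αⱼ = prior αⱼ + observed count nⱼ.
Posterior concentration: (14.44, 36.85, 7.84), total = 59.13.
Joint mode component: (α_{B}−1)/(Σα−K) = 35.85/56.13 = 0.6387.

0.6387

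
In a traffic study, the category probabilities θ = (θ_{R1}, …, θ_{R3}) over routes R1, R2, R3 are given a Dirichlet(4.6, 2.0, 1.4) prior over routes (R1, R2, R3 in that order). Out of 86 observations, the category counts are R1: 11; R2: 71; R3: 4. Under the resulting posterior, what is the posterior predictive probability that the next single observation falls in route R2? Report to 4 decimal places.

0.7766

The Dirichlet prior is conjugate to the Multinomial likelihood: each posterior αⱼ = prior αⱼ + observed count nⱼ.
Posterior concentration: (15.6, 73.0, 5.4), total = 94.0.
P(next = R2 | data) = α_{R2}/Σα = 0.7766.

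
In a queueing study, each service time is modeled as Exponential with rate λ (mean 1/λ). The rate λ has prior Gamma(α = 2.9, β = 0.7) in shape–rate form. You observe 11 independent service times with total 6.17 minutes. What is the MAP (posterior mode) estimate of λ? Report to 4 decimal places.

With a Gamma(shape α, rate β) prior on the exponential rate λ, the posterior after n observations with total T = Σxᵢ is Gamma(α+n, β+T).
Posterior: Gamma(2.9+11, 0.7+6.17) = Gamma(13.9, 6.87).
Mode = (α−1)/β = 1.8777.

1.8777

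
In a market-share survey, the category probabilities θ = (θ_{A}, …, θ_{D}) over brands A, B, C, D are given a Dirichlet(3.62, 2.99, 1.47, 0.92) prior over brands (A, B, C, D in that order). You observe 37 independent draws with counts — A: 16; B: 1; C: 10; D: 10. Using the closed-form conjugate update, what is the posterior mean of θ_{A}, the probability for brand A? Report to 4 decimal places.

0.4265

The Dirichlet prior is conjugate to the Multinomial likelihood: each posterior αⱼ = prior αⱼ + observed count nⱼ.
Posterior concentration: (19.62, 3.99, 11.47, 10.92), total = 46.00.
E[θ_{A}|data] = α_{A}/Σα = 19.62/46.00 = 0.4265.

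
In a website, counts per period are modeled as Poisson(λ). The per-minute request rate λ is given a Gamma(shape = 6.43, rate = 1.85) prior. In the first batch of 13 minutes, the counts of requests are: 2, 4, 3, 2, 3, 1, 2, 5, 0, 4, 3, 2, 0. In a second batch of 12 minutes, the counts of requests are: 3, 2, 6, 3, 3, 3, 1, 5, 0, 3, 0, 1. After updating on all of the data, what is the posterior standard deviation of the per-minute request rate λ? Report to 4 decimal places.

0.3058

With a Gamma(shape α, rate β) prior, the Poisson likelihood is conjugate: the posterior is Gamma(α + ΣXᵢ, β + n).
Batch 1: sum of counts S = 31 over n = 13 minutes.
After batch 1: Gamma(α+S, β+n) = Gamma(6.43+31, 1.85+13) = Gamma(37.43, 14.85).
Batch 2: sum of counts S = 30 over n = 12 minutes.
After batch 2: Gamma(α+S, β+n) = Gamma(37.43+30, 14.85+12) = Gamma(67.43, 26.85).
SD = √α/β = √67.43/26.85 = 0.3058.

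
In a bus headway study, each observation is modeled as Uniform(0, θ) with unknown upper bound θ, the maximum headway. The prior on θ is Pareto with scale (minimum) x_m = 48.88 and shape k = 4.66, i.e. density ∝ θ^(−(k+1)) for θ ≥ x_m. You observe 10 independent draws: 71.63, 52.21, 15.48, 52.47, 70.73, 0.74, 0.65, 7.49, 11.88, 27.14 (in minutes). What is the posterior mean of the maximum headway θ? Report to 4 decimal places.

A Pareto(scale x_m, shape k) prior on the upper bound θ of Uniform(0, θ) is conjugate: posterior is Pareto(max(x_m, max xᵢ), k + n).
Sample maximum = 71.63; prior scale x_m = 48.88 → posterior scale = max = 71.63.
Posterior shape = 4.66 + 10 = 14.66.
E[θ|data] = k·x_m/(k−1) = 14.66·71.63/13.66 = 76.8738.

76.8738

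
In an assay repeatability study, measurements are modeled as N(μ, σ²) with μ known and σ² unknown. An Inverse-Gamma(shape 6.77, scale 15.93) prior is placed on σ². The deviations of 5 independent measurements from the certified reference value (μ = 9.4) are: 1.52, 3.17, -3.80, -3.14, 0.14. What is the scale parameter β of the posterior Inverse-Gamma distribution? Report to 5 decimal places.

With known mean μ and an Inverse-Gamma(α, β) prior on σ², the Normal likelihood is conjugate: posterior is Inv-Gamma(α + n/2, β + Σ(xᵢ−μ)²/2).
Σ(xᵢ−μ)² = (1.52)² + (3.17)² + (-3.80)² + (-3.14)² + (0.14)² = 36.6785.
Posterior: Inv-Gamma(6.77 + 5/2, 15.93 + 36.6785/2) = Inv-Gamma(9.27, 34.26925).
Posterior β = 34.26925.

34.26925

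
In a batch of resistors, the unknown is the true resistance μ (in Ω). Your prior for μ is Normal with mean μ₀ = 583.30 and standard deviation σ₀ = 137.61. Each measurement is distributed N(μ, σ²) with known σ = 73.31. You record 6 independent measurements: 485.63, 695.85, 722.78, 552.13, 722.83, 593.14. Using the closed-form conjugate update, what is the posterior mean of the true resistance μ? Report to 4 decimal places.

626.6750

For Normal data with known variance σ², a Normal(μ₀, σ₀²) prior on μ is conjugate. Posterior precision = 1/σ₀² + n/σ²; posterior mean is the precision-weighted average of μ₀ and x̄.
Σxᵢ = 485.63 + 695.85 + 722.78 + 552.13 + 722.83 + 593.14 = 3772.36, so n·x̄ = 3772.36.
σ₀² = 137.61² = 18936.5121, σ² = 73.31² = 5374.3561; σ² + n·σ₀² = 5374.3561 + 6·18936.5121 = 118993.4287.
Posterior mean = (μ₀/σ₀² + n·x̄/σ²)/(1/σ₀² + n/σ²) = (σ²·μ₀ + σ₀²·n·x̄)/(σ² + n·σ₀²) = (5374.3561·583.30 + 18936.5121·3772.36)/118993.4287 = 74570202.698686/118993.4287 = 626.6750.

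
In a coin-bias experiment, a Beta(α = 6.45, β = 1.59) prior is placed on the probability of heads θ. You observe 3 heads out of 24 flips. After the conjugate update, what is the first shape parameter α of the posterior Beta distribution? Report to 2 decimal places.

The Beta prior is conjugate to a Binomial/Bernoulli likelihood; the update adds successes to α and failures to β.
Posterior: Beta(α+k, β+n−k) = Beta(6.45+3, 1.59+21) = Beta(9.45, 22.59).
Posterior α = 9.45.

9.45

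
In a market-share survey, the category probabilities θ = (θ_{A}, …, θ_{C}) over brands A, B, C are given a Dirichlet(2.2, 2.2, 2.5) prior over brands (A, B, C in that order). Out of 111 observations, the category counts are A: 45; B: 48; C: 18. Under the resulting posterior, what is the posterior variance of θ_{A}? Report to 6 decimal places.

0.002019

The Dirichlet prior is conjugate to the Multinomial likelihood: each posterior αⱼ = prior αⱼ + observed count nⱼ.
Posterior concentration: (47.2, 50.2, 20.5), total = 117.9.
Var[θ_j] = α_j(Σα−α_j)/((Σα)²(Σα+1)) = 47.2·70.7/(117.9²·118.9) = 0.002019.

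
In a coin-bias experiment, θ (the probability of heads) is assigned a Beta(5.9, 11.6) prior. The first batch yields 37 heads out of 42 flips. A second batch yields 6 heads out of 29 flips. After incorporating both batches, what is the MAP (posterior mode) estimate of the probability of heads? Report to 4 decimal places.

The Beta prior is conjugate to a Binomial/Bernoulli likelihood; the update adds successes to α and failures to β.
After batch 1: Beta(5.9+37, 11.6+5) = Beta(42.9, 16.6).
After batch 2: Beta(42.9+6, 16.6+23) = Beta(48.9, 39.6).
Mode of Beta(a,b) for a,b>1 is (a−1)/(a+b−2) = 47.9/86.5 = 0.5538.

0.5538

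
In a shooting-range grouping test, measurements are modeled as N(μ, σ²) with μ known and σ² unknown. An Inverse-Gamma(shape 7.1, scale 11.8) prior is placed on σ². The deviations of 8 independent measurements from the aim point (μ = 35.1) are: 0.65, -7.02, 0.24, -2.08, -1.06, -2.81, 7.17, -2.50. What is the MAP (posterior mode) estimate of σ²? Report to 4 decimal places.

5.9655

With known mean μ and an Inverse-Gamma(α, β) prior on σ², the Normal likelihood is conjugate: posterior is Inv-Gamma(α + n/2, β + Σ(xᵢ−μ)²/2).
Σ(xᵢ−μ)² = (0.65)² + (-7.02)² + (0.24)² + (-2.08)² + (-1.06)² + (-2.81)² + (7.17)² + (-2.50)² = 120.7655.
Posterior: Inv-Gamma(7.1 + 8/2, 11.8 + 120.7655/2) = Inv-Gamma(11.10, 72.18275).
Mode = β/(α+1) = 72.18275/12.10 = 5.9655.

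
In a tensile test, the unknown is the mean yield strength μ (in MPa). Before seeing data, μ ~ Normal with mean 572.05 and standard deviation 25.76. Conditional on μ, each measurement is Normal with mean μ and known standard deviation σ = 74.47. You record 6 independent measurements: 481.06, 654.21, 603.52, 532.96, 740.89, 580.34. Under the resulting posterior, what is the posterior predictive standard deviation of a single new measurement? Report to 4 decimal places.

77.0198

For Normal data with known variance σ², a Normal(μ₀, σ₀²) prior on μ is conjugate. Posterior precision = 1/σ₀² + n/σ²; posterior mean is the precision-weighted average of μ₀ and x̄.
σ₀² = 25.76² = 663.5776, σ² = 74.47² = 5545.7809; σ² + n·σ₀² = 5545.7809 + 6·663.5776 = 9527.2465.
Posterior precision = 1/σ₀² + n/σ² = 1/663.5776 + 6/5545.7809 = (σ² + n·σ₀²)/(σ₀²σ²) = 9527.2465/(663.5776·5545.7809); posterior variance σₙ² = σ₀²σ²/(σ² + n·σ₀²) = 663.5776·5545.7809/9527.2465 = 386.266481.
Predictive variance for one new observation = σₙ² + σ² = 663.5776·5545.7809/9527.2465 + 5545.7809 = σ²·(σ₀² + 9527.2465)/9527.2465 = 5545.7809·10190.8241/9527.2465 = 5932.047381; SD = √(5545.7809·10190.8241/9527.2465) = 77.0198.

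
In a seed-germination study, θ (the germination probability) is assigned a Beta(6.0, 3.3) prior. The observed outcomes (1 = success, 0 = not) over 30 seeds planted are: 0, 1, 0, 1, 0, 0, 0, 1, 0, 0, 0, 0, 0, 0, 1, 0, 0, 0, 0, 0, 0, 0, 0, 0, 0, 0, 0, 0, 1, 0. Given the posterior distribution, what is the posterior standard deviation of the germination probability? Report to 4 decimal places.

0.0707

The Beta prior is conjugate to a Binomial/Bernoulli likelihood; the update adds successes to α and failures to β.
Posterior: Beta(α+k, β+n−k) = Beta(6.0+5, 3.3+25) = Beta(11.0, 28.3).
Var = αβ/((α+β)²(α+β+1)) = 11.0·28.3/(39.3²·40.3) = 0.00500137; SD = √0.00500137 = 0.0707.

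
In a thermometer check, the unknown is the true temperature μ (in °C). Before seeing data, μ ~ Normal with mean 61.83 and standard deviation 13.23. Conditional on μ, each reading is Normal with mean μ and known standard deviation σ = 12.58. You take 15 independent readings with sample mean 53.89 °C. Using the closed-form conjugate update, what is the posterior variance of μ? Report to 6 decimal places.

9.950634

For Normal data with known variance σ², a Normal(μ₀, σ₀²) prior on μ is conjugate. Posterior precision = 1/σ₀² + n/σ²; posterior mean is the precision-weighted average of μ₀ and x̄.
σ₀² = 13.23² = 175.0329, σ² = 12.58² = 158.2564; σ² + n·σ₀² = 158.2564 + 15·175.0329 = 2783.7499.
Posterior precision = 1/σ₀² + n/σ² = 1/175.0329 + 15/158.2564 = (σ² + n·σ₀²)/(σ₀²σ²) = 2783.7499/(175.0329·158.2564); posterior variance σₙ² = σ₀²σ²/(σ² + n·σ₀²) = 175.0329·158.2564/2783.7499 = 9.950634.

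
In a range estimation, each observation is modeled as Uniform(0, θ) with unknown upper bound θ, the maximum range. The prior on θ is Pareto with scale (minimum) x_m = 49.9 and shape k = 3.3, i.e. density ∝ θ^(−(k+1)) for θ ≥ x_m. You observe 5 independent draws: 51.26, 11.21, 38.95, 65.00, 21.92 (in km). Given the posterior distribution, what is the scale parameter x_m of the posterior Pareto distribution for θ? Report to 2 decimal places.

A Pareto(scale x_m, shape k) prior on the upper bound θ of Uniform(0, θ) is conjugate: posterior is Pareto(max(x_m, max xᵢ), k + n).
Sample maximum = 65.00; prior scale x_m = 49.9 → posterior scale = max = 65.00.
Posterior shape = 3.3 + 5 = 8.3.
Posterior scale x_m = 65.00.

65.00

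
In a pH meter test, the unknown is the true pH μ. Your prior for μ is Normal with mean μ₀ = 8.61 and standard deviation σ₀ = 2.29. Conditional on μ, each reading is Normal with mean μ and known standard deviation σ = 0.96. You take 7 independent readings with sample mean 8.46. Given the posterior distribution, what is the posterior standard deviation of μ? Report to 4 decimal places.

0.3584

For Normal data with known variance σ², a Normal(μ₀, σ₀²) prior on μ is conjugate. Posterior precision = 1/σ₀² + n/σ²; posterior mean is the precision-weighted average of μ₀ and x̄.
σ₀² = 2.29² = 5.2441, σ² = 0.96² = 0.9216; σ² + n·σ₀² = 0.9216 + 7·5.2441 = 37.6303.
Posterior precision = 1/σ₀² + n/σ² = 1/5.2441 + 7/0.9216 = (σ² + n·σ₀²)/(σ₀²σ²) = 37.6303/(5.2441·0.9216); posterior variance σₙ² = σ₀²σ²/(σ² + n·σ₀²) = 5.2441·0.9216/37.6303 = 0.128433.
Posterior SD = √σₙ² = √(5.2441·0.9216/37.6303) = 0.3584.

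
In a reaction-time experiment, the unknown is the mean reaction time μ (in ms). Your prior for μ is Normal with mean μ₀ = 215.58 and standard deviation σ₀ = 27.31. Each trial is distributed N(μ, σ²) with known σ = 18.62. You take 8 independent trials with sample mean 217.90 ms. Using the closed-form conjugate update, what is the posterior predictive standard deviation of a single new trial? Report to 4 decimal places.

19.6891

For Normal data with known variance σ², a Normal(μ₀, σ₀²) prior on μ is conjugate. Posterior precision = 1/σ₀² + n/σ²; posterior mean is the precision-weighted average of μ₀ and x̄.
σ₀² = 27.31² = 745.8361, σ² = 18.62² = 346.7044; σ² + n·σ₀² = 346.7044 + 8·745.8361 = 6313.3932.
Posterior precision = 1/σ₀² + n/σ² = 1/745.8361 + 8/346.7044 = (σ² + n·σ₀²)/(σ₀²σ²) = 6313.3932/(745.8361·346.7044); posterior variance σₙ² = σ₀²σ²/(σ² + n·σ₀²) = 745.8361·346.7044/6313.3932 = 40.958111.
Predictive variance for one new observation = σₙ² + σ² = 745.8361·346.7044/6313.3932 + 346.7044 = σ²·(σ₀² + 6313.3932)/6313.3932 = 346.7044·7059.2293/6313.3932 = 387.662511; SD = √(346.7044·7059.2293/6313.3932) = 19.6891.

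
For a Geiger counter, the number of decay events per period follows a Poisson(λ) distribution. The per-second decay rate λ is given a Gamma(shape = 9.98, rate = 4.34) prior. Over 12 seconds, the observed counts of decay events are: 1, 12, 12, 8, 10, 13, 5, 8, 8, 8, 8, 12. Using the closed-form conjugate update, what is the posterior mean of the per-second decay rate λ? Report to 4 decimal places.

7.0367

With a Gamma(shape α, rate β) prior, the Poisson likelihood is conjugate: the posterior is Gamma(α + ΣXᵢ, β + n).
Sum of counts S = 105 over n = 12 seconds.
Posterior: Gamma(α+S, β+n) = Gamma(9.98+105, 4.34+12) = Gamma(114.98, 16.34).
Posterior mean = α/β = 114.98/16.34 = 7.0367.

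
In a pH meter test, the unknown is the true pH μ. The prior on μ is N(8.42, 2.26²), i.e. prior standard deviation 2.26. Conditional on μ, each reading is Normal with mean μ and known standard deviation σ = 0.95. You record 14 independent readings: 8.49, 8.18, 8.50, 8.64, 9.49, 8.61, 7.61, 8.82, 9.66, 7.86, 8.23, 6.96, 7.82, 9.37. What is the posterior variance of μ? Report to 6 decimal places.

For Normal data with known variance σ², a Normal(μ₀, σ₀²) prior on μ is conjugate. Posterior precision = 1/σ₀² + n/σ²; posterior mean is the precision-weighted average of μ₀ and x̄.
σ₀² = 2.26² = 5.1076, σ² = 0.95² = 0.9025; σ² + n·σ₀² = 0.9025 + 14·5.1076 = 72.4089.
Posterior precision = 1/σ₀² + n/σ² = 1/5.1076 + 14/0.9025 = (σ² + n·σ₀²)/(σ₀²σ²) = 72.4089/(5.1076·0.9025); posterior variance σₙ² = σ₀²σ²/(σ² + n·σ₀²) = 5.1076·0.9025/72.4089 = 0.063661.

0.063661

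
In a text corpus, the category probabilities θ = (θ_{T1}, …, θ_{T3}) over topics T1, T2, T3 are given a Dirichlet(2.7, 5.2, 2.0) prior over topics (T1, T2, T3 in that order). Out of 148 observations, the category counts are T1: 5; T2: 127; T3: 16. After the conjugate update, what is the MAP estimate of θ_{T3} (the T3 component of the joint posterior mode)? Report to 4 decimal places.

The Dirichlet prior is conjugate to the Multinomial likelihood: each posterior αⱼ = prior αⱼ + observed count nⱼ.
Posterior concentration: (7.7, 132.2, 18.0), total = 157.9.
Joint mode component: (α_{T3}−1)/(Σα−K) = 17.0/154.9 = 0.1097.

0.1097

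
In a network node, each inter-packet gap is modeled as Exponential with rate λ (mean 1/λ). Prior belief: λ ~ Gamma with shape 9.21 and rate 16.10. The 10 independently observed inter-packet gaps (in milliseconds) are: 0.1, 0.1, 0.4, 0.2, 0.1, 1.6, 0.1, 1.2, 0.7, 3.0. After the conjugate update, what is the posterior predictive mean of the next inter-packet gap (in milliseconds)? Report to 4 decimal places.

1.2960

With a Gamma(shape α, rate β) prior on the exponential rate λ, the posterior after n observations with total T = Σxᵢ is Gamma(α+n, β+T).
Sum of observations T = 7.5 milliseconds; n = 10.
Posterior: Gamma(9.21+10, 16.10+7.5) = Gamma(19.21, 23.60).
The predictive distribution for the next observation is Lomax; its mean is β/(α−1) = 23.60/18.21 = 1.2960.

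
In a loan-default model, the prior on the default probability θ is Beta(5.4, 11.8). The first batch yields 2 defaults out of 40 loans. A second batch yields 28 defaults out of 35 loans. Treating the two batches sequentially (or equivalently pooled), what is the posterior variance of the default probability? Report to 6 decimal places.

0.002538

The Beta prior is conjugate to a Binomial/Bernoulli likelihood; the update adds successes to α and failures to β.
After batch 1: Beta(5.4+2, 11.8+38) = Beta(7.4, 49.8).
After batch 2: Beta(7.4+28, 49.8+7) = Beta(35.4, 56.8).
Var = αβ/((α+β)²(α+β+1)) = 35.4·56.8/(92.2²·93.2) = 0.002538.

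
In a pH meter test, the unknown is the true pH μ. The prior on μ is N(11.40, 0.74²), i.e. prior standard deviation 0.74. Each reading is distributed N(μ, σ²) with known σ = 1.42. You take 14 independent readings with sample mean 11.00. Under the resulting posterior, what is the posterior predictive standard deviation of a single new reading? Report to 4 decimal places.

1.4596

For Normal data with known variance σ², a Normal(μ₀, σ₀²) prior on μ is conjugate. Posterior precision = 1/σ₀² + n/σ²; posterior mean is the precision-weighted average of μ₀ and x̄.
σ₀² = 0.74² = 0.5476, σ² = 1.42² = 2.0164; σ² + n·σ₀² = 2.0164 + 14·0.5476 = 9.6828.
Posterior precision = 1/σ₀² + n/σ² = 1/0.5476 + 14/2.0164 = (σ² + n·σ₀²)/(σ₀²σ²) = 9.6828/(0.5476·2.0164); posterior variance σₙ² = σ₀²σ²/(σ² + n·σ₀²) = 0.5476·2.0164/9.6828 = 0.114035.
Predictive variance for one new observation = σₙ² + σ² = 0.5476·2.0164/9.6828 + 2.0164 = σ²·(σ₀² + 9.6828)/9.6828 = 2.0164·10.2304/9.6828 = 2.130435; SD = √(2.0164·10.2304/9.6828) = 1.4596.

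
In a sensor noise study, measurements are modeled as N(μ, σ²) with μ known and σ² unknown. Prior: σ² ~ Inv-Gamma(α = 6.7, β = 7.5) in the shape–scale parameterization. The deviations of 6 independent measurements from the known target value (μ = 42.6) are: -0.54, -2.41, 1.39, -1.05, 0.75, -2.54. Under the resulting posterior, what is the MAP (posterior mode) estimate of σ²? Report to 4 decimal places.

With known mean μ and an Inverse-Gamma(α, β) prior on σ², the Normal likelihood is conjugate: posterior is Inv-Gamma(α + n/2, β + Σ(xᵢ−μ)²/2).
Σ(xᵢ−μ)² = (-0.54)² + (-2.41)² + (1.39)² + (-1.05)² + (0.75)² + (-2.54)² = 16.1484.
Posterior: Inv-Gamma(6.7 + 6/2, 7.5 + 16.1484/2) = Inv-Gamma(9.70, 15.57420).
Mode = β/(α+1) = 15.57420/10.70 = 1.4555.

1.4555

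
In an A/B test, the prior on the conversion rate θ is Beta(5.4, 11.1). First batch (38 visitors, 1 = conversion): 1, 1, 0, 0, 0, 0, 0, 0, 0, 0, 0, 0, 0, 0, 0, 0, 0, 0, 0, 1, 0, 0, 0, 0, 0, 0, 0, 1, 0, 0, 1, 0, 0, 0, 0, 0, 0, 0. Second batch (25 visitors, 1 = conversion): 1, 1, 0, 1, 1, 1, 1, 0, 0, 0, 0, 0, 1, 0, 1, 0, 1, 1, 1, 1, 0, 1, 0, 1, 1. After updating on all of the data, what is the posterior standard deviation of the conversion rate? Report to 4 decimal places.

The Beta prior is conjugate to a Binomial/Bernoulli likelihood; the update adds successes to α and failures to β.
After batch 1: Beta(5.4+5, 11.1+33) = Beta(10.4, 44.1).
After batch 2: Beta(10.4+15, 44.1+10) = Beta(25.4, 54.1).
Var = αβ/((α+β)²(α+β+1)) = 25.4·54.1/(79.5²·80.5) = 0.00270085; SD = √0.00270085 = 0.0520.

0.0520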